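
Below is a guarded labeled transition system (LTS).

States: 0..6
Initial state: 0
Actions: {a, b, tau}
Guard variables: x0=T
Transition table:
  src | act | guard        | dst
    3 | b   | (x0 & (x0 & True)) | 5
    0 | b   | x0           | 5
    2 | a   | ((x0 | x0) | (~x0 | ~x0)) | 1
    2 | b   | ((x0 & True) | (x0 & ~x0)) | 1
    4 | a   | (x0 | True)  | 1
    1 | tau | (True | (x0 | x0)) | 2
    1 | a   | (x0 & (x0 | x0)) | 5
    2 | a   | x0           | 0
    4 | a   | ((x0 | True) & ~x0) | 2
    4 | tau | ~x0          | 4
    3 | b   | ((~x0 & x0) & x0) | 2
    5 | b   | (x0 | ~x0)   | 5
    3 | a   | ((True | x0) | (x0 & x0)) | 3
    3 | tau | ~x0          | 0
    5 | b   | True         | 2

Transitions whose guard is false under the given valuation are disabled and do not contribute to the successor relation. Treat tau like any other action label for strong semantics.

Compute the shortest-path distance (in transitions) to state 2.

Breadth-first toward 2:
  L0 = {0}
  L1 = {5}
  L2 = {2}
depth(2)=2, e.g. b·b

Answer: 2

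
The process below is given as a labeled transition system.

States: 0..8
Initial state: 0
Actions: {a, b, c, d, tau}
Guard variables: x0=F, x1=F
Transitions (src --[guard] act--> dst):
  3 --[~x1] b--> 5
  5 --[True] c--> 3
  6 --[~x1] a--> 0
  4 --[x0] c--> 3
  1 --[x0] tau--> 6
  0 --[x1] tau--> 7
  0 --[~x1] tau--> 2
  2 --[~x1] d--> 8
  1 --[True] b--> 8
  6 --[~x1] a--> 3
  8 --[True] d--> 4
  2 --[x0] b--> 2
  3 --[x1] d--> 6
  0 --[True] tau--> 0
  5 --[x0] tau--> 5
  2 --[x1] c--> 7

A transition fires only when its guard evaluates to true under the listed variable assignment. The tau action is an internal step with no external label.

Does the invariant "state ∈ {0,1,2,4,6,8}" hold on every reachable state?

Inv-set: {0,1,2,4,6,8}
Reachable = {0,2,4,8}
  0: ok
  2: ok
  4: ok
  8: ok

Answer: INVARIANT HOLDS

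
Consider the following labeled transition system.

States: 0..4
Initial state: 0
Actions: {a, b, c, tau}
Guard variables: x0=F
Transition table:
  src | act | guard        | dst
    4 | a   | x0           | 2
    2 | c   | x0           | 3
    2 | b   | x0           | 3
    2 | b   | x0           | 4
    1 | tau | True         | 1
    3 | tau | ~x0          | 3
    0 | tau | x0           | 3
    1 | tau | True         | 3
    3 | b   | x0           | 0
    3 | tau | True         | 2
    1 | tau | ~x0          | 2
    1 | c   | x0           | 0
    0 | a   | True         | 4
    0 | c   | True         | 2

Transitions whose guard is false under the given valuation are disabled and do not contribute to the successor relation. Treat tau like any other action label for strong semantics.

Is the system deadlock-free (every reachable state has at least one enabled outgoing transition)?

Answer: DEADLOCK at state 2

Analysis:
R = {0,2,4}
  0: a→4  c→2  [deg 2]
  2: ∅  [deadlock]
  4: ∅  [deadlock]
witness 2: c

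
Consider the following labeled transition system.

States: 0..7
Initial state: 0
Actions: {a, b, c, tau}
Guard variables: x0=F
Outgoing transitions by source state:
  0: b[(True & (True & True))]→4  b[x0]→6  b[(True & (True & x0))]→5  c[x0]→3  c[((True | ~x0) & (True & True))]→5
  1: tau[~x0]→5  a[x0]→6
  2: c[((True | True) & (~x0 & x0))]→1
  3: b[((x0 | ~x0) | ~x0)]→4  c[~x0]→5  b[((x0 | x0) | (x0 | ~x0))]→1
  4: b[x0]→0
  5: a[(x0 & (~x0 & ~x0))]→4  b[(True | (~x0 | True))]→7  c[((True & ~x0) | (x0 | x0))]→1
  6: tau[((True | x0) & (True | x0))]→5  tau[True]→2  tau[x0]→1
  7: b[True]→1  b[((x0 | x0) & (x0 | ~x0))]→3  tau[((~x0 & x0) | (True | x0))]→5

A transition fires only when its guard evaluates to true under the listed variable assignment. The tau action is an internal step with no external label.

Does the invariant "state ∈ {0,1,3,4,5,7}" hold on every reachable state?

Inv-set: {0,1,3,4,5,7}
Reachable = {0,1,4,5,7}
  0: ok
  1: ok
  4: ok
  5: ok
  7: ok

Answer: INVARIANT HOLDS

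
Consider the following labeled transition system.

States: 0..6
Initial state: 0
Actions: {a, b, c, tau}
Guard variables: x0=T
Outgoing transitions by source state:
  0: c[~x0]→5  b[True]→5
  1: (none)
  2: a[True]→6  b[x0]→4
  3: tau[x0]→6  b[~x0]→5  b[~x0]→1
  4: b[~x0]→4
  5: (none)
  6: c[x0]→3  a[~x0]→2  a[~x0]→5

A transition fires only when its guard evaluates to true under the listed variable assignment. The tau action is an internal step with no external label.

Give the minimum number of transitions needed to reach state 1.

Answer: UNREACHABLE

Working:
Breadth-first toward 1:
  L0 = {0}
  L1 = {5}
1 never appears.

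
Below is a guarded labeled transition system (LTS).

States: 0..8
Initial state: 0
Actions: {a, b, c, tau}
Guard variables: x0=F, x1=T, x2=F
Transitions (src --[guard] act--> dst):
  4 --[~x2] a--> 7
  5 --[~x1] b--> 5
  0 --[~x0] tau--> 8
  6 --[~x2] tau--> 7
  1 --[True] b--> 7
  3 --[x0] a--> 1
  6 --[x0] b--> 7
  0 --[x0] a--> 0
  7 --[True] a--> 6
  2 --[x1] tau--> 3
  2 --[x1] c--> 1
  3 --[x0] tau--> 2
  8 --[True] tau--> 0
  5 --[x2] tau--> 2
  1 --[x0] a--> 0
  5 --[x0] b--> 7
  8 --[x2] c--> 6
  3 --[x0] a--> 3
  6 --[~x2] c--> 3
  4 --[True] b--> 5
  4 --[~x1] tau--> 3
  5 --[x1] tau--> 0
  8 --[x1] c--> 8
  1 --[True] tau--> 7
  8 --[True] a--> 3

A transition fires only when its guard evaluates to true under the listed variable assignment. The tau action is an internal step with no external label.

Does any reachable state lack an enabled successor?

Reach set: {0,3,8}
  0: tau→8  [1 exit(s)]
  3: ∅  [deadlock]
  8: a→3  c→8  tau→0  [3 exit(s)]
trace reaching 3: tau·a

Answer: DEADLOCK at state 3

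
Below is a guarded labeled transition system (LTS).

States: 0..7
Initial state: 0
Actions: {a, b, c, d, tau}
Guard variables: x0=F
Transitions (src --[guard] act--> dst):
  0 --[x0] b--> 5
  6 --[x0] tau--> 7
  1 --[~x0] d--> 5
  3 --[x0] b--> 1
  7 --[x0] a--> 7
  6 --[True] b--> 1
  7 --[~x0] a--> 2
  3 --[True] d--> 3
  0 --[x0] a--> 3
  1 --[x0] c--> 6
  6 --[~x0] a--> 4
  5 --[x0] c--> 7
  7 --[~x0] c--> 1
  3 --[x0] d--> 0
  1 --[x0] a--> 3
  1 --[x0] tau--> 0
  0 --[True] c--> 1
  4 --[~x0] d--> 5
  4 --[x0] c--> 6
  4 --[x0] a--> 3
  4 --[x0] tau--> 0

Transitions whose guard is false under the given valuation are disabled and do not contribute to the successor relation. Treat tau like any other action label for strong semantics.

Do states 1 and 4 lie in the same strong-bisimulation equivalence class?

Bisimulation quotient by refinement:
  P[0] = {{0,1,2,3,4,5,6,7}}
  P[1] = {{0},{1,3,4},{2,5},{6},{7}}
  P[2] = {{0},{1,4},{2,5},{3},{6},{7}}
stable after 3 split(s): 6 block(s)
1∈{1,4}, 4∈{1,4}

Answer: BISIMILAR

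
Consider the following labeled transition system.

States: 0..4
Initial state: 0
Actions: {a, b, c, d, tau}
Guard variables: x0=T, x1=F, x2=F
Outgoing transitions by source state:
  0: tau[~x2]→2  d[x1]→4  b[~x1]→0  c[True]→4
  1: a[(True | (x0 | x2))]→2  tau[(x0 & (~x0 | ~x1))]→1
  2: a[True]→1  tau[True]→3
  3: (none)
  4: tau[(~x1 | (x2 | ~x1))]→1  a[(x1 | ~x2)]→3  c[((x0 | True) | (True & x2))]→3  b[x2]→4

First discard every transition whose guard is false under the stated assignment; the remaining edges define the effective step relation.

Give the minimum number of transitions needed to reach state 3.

Breadth-first toward 3:
  depth 0: {0}
  depth 1: {2,4}
  depth 2: {1,3}
first hit 3 at d=2 via c·a

Answer: 2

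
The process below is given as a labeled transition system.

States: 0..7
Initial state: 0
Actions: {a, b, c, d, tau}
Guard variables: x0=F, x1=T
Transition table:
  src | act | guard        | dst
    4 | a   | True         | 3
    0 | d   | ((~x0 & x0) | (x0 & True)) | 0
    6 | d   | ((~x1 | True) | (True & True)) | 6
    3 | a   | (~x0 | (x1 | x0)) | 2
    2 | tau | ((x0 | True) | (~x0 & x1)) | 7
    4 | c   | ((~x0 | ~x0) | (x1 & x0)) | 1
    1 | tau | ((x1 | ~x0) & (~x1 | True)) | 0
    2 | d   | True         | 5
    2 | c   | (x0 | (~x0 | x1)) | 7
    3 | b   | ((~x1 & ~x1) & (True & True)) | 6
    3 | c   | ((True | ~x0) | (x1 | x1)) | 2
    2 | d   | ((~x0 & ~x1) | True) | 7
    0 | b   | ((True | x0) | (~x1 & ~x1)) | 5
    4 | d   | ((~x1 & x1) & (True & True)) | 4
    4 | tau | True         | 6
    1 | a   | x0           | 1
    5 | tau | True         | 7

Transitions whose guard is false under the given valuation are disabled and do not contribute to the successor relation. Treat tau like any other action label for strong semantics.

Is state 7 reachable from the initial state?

Guard filter leaves 13 enabled edge(s).
depth 0: {0}
depth 1: {5}  total {0,5}
depth 2: {7}  total {0,5,7}
Reachable = {0,5,7}
witness 7: b·tau

Answer: REACHABLE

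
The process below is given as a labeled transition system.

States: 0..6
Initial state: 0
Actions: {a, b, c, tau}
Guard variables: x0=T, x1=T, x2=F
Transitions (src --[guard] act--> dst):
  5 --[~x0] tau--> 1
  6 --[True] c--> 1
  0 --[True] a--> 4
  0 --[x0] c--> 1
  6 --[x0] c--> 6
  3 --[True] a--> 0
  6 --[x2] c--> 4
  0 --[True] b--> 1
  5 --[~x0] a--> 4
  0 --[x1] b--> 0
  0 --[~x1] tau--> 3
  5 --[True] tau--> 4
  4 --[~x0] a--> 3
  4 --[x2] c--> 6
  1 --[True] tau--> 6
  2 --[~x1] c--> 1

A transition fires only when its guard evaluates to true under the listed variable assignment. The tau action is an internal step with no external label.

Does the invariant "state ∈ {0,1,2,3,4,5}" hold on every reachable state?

Safe = {0,1,2,3,4,5}
R = {0,1,4,6}
  0: safe
  1: safe
  4: safe
  6: outside
witness against invariant: c·tau → 6

Answer: INVARIANT VIOLATED at state 6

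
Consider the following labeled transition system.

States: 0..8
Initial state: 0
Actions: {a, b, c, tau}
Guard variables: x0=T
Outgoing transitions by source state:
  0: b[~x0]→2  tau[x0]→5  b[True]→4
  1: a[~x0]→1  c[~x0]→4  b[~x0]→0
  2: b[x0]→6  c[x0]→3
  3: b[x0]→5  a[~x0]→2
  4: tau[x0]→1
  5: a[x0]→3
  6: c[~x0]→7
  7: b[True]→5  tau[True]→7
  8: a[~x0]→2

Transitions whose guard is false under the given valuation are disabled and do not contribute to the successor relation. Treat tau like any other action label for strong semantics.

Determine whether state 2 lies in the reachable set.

Answer: UNREACHABLE

Trace:
After dropping false guards: 9 live edges.
depth 0: {0}
depth 1: {4,5}  total {0,4,5}
depth 2: {1,3}  total {0,1,3,4,5}
Reachable = {0,1,3,4,5}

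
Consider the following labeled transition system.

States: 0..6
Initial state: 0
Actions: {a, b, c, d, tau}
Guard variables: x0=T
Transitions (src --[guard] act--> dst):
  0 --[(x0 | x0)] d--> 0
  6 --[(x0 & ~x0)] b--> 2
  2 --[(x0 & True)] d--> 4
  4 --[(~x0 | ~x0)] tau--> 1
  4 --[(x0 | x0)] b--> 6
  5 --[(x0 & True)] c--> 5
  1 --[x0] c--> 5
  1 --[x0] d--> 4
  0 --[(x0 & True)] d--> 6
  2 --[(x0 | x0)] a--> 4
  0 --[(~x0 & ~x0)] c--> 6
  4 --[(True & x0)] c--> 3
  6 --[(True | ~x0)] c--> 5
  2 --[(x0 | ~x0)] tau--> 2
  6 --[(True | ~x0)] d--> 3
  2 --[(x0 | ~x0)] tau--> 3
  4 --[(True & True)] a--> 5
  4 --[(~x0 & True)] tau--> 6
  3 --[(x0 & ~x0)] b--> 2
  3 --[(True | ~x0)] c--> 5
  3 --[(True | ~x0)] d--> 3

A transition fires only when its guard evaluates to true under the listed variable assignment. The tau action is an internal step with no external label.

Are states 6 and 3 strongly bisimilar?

Bisimulation quotient by refinement:
  P[0] = {{0,1,2,3,4,5,6}}
  P[1] = {{0},{1,3,6},{2},{4},{5}}
  P[2] = {{0},{1},{2},{3,6},{4},{5}}
stable after 3 split(s): 6 block(s)
class of 6: {3,6}; class of 3: {3,6}

Answer: BISIMILAR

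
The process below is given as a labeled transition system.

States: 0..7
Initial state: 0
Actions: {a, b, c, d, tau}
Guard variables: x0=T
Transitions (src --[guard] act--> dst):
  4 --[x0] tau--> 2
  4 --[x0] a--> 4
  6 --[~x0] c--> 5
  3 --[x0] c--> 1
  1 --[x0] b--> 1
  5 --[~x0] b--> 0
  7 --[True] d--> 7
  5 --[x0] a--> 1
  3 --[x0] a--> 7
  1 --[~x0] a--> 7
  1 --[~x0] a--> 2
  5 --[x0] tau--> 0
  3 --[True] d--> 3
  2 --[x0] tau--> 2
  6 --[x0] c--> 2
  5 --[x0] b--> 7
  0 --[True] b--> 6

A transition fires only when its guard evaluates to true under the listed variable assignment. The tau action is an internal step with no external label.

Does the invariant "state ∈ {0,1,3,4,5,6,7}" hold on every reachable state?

Answer: INVARIANT VIOLATED at state 2

Working:
Allowed set {0,1,3,4,5,6,7}
Reachable = {0,2,6}
  0: ✓
  2: VIOLATES
  6: ✓
reach 2 via b·c — violates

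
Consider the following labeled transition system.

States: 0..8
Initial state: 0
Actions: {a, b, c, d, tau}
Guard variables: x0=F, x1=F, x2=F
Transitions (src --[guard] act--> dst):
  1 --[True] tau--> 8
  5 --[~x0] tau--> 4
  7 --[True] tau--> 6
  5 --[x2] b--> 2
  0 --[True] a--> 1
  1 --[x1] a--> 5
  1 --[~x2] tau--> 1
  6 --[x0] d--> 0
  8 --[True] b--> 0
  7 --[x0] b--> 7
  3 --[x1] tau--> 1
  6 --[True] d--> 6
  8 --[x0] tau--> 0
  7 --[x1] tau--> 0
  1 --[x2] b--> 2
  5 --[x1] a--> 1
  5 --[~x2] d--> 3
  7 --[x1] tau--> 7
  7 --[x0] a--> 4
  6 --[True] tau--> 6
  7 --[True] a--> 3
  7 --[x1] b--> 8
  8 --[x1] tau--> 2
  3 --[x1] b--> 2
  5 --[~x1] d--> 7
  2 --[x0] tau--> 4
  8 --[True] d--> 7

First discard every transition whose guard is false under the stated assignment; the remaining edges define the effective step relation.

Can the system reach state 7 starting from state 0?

12 transition(s) survive guard evaluation.
Layer 0: {0}
Layer 1: {1}  total {0,1}
Layer 2: {8}  total {0,1,8}
Layer 3: {7}  total {0,1,7,8}
Layer 4: {3,6}  total {0,1,3,6,7,8}
Reach set: {0,1,3,6,7,8}
witness 7: a·tau·d

Answer: REACHABLE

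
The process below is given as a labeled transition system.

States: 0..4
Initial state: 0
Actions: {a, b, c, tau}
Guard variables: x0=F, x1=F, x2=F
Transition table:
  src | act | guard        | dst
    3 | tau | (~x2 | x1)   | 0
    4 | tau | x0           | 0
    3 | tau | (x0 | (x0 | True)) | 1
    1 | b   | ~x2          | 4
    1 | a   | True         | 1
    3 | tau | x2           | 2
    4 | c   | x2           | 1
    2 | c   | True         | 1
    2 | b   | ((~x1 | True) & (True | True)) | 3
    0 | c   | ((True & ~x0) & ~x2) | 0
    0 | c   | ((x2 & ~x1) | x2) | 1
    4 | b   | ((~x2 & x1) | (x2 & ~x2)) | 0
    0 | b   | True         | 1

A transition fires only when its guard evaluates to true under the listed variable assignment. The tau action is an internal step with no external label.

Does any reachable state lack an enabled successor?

Answer: DEADLOCK at state 4

Trace:
Reach set: {0,1,4}
  0: b→1  c→0  [deg 2]
  1: a→1  b→4  [deg 2]
  4: ∅  [STUCK]
Path to 4: b·b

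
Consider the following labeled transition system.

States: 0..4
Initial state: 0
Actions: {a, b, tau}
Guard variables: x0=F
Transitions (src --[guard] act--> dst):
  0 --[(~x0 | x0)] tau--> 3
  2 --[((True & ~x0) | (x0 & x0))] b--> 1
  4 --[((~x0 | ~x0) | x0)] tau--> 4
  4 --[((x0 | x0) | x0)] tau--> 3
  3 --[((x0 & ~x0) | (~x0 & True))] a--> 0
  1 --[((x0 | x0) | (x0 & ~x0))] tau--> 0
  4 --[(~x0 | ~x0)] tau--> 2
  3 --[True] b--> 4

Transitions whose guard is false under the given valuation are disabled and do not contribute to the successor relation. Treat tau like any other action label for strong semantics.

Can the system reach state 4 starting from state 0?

Answer: REACHABLE

Trace:
6 transition(s) survive guard evaluation.
depth 0: {0}
depth 1: {3}  cumulative {0,3}
depth 2: {4}  cumulative {0,3,4}
depth 3: {2}  cumulative {0,2,3,4}
depth 4: {1}  cumulative {0,1,2,3,4}
R = {0,1,2,3,4}
witness 4: tau·b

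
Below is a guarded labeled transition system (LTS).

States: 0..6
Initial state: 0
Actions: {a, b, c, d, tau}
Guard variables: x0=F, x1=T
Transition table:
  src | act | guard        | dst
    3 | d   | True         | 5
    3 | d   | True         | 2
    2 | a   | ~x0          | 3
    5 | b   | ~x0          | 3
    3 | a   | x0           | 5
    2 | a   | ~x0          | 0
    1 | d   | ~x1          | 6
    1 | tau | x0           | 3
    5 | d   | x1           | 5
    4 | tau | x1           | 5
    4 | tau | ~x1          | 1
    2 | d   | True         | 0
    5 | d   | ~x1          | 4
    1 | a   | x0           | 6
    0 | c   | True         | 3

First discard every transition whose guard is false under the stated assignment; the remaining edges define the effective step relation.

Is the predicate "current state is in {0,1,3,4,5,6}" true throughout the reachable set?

Safe = {0,1,3,4,5,6}
R = {0,2,3,5}
  0: ok
  2: outside
  3: ok
  5: ok
reach 2 via c·d — violates

Answer: INVARIANT VIOLATED at state 2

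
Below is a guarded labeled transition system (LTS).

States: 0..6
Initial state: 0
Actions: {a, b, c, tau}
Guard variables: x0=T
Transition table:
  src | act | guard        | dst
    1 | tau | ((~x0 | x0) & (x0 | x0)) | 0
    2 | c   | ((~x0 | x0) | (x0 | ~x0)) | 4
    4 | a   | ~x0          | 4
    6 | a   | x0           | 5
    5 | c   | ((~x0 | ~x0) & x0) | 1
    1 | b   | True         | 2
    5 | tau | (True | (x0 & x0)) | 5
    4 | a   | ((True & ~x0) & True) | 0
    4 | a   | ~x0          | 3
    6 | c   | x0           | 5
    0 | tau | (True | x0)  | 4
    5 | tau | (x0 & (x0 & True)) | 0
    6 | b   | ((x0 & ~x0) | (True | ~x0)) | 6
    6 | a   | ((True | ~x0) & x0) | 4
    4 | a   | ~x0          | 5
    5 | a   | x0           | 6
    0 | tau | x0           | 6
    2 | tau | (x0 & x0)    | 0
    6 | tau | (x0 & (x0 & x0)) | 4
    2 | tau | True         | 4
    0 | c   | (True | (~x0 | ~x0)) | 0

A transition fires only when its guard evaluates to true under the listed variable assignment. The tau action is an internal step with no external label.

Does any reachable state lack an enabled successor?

Answer: DEADLOCK at state 4

Working:
Reachable = {0,4,5,6}
  0: c→0  tau→4  tau→6  [deg 3]
  4: ∅  [deadlock]
  5: a→6  tau→0  tau→5  [deg 3]
  6: a→4  a→5  b→6  c→5  tau→4  [deg 5]
Path to 4: tau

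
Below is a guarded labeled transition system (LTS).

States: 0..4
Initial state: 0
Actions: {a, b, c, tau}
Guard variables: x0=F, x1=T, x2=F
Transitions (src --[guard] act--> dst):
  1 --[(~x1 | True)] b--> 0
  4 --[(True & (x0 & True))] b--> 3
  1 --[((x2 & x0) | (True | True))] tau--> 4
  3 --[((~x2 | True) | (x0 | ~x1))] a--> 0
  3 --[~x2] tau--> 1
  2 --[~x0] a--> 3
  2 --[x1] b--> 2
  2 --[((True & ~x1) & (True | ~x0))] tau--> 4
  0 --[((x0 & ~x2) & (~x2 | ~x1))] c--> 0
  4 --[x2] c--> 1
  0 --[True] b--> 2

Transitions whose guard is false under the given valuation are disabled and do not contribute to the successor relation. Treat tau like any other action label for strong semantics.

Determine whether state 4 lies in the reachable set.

Answer: REACHABLE

Trace:
After dropping false guards: 7 live edges.
depth 0: {0}
depth 1: {2}  cumulative {0,2}
depth 2: {3}  cumulative {0,2,3}
depth 3: {1}  cumulative {0,1,2,3}
depth 4: {4}  cumulative {0,1,2,3,4}
Reach set: {0,1,2,3,4}
Path to 4: b·a·tau·tau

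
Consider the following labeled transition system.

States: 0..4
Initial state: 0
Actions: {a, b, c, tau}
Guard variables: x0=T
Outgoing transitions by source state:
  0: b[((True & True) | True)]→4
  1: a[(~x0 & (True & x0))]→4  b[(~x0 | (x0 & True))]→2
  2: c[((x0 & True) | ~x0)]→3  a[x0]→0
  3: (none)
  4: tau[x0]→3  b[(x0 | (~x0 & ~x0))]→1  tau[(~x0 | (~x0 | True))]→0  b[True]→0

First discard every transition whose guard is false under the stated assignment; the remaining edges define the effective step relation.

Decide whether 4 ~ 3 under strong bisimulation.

Answer: NOT BISIMILAR

Working:
Refine partition for ~:
  round 0: {{0,1,2,3,4}}
  round 1: {{0,1},{2},{3},{4}}
  round 2: {{0},{1},{2},{3},{4}}
Fixed point at round 3; 5 class(es).
class of 4: {4}; class of 3: {3}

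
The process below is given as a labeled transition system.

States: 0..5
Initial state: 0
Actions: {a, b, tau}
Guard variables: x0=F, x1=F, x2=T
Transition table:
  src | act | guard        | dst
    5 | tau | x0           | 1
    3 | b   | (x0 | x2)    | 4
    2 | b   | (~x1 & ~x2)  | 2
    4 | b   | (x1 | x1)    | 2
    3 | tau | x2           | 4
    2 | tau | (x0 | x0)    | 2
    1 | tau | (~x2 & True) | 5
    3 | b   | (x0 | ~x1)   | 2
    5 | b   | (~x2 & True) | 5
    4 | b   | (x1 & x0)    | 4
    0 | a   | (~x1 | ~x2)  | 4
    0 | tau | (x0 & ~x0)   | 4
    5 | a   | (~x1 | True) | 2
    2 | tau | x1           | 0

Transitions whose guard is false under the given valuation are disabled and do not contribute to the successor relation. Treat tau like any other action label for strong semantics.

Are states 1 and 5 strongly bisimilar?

Answer: NOT BISIMILAR

Trace:
Compute ~ classes (split until stable):
  round 0: {{0,1,2,3,4,5}}
  round 1: {{0,5},{1,2,4},{3}}
3 equivalence class(es) (converged in 2)
1∈{1,2,4}, 5∈{0,5}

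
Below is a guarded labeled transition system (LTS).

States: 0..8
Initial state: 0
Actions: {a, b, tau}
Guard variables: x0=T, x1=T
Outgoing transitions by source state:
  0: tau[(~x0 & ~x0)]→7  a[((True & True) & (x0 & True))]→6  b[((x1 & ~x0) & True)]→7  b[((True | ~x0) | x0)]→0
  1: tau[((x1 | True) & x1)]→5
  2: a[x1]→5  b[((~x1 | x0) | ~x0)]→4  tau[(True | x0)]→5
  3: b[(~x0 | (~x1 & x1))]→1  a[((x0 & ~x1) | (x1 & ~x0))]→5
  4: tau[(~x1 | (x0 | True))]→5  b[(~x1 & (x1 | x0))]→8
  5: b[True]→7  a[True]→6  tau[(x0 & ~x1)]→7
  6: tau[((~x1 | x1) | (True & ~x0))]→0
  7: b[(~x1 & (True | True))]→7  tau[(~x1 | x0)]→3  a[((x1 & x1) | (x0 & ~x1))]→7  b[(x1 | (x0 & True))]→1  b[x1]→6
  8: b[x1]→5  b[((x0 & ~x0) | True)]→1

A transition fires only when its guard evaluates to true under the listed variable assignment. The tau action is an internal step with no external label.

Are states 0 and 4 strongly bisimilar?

Answer: NOT BISIMILAR

Working:
Bisimulation quotient by refinement:
  π0 = {{0,1,2,3,4,5,6,7,8}}
  π1 = {{0,5},{1,4,6},{2,7},{3},{8}}
  π2 = {{0},{1,4,6},{2},{3},{5},{7},{8}}
  π3 = {{0},{1,4},{2},{3},{5},{6},{7},{8}}
8 equivalence class(es) (converged in 4)
class of 0: {0}; class of 4: {1,4}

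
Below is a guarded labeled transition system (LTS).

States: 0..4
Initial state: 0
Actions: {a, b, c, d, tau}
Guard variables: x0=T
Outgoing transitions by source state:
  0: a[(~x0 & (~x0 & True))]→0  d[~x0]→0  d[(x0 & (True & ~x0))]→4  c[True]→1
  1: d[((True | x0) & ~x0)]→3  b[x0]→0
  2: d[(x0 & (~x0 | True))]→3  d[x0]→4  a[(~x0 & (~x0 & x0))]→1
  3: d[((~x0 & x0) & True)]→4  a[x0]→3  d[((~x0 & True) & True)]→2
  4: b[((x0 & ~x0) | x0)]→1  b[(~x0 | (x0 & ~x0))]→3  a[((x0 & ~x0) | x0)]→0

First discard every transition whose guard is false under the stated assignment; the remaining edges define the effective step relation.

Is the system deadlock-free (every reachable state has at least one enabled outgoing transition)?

Answer: DEADLOCK-FREE

Working:
Reachable = {0,1}
  0: c→1  [1 exit(s)]
  1: b→0  [1 exit(s)]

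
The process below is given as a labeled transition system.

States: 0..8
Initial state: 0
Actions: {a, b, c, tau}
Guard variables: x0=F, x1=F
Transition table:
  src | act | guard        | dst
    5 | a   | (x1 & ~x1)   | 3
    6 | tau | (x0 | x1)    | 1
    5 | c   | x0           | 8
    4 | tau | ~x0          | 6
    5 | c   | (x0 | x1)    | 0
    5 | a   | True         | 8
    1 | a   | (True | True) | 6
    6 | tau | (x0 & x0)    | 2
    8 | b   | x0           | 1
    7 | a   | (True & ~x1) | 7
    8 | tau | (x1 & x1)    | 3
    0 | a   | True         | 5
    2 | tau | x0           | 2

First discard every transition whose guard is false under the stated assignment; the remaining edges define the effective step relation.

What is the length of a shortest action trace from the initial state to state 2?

Breadth-first toward 2:
  Layer 0: {0}
  Layer 1: {5}
  Layer 2: {8}
2 never appears.

Answer: UNREACHABLE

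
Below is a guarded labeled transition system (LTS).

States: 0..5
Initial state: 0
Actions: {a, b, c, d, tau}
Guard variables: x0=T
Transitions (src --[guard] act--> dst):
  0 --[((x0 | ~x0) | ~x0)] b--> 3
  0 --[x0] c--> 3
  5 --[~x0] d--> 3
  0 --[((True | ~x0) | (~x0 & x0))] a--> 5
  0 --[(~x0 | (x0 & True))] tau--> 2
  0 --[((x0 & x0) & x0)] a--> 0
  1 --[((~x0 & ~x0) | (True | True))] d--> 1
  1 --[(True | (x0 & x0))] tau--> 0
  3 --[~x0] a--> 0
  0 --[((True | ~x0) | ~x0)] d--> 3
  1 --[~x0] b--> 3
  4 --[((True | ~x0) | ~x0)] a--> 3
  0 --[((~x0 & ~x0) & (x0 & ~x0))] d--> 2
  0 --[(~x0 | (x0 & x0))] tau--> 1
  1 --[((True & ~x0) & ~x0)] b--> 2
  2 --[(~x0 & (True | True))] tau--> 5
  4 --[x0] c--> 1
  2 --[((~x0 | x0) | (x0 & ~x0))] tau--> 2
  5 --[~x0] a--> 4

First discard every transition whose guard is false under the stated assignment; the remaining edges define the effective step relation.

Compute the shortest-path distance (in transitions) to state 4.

Answer: UNREACHABLE

Analysis:
Layered search for 4:
  Layer 0: {0}
  Layer 1: {1,2,3,5}
4 never appears.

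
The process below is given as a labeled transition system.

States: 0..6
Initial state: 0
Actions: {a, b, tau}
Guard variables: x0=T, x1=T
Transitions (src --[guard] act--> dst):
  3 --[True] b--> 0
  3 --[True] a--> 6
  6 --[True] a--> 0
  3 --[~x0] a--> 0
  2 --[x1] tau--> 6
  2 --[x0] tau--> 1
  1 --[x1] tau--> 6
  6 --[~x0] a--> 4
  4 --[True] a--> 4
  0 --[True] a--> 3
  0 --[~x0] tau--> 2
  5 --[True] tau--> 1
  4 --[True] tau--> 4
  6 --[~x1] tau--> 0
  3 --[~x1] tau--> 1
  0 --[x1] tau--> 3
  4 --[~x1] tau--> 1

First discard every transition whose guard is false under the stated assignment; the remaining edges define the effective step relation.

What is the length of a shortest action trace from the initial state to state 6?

Layered search for 6:
  depth 0: {0}
  depth 1: {3}
  depth 2: {6}
first hit 6 at d=2 via a·a

Answer: 2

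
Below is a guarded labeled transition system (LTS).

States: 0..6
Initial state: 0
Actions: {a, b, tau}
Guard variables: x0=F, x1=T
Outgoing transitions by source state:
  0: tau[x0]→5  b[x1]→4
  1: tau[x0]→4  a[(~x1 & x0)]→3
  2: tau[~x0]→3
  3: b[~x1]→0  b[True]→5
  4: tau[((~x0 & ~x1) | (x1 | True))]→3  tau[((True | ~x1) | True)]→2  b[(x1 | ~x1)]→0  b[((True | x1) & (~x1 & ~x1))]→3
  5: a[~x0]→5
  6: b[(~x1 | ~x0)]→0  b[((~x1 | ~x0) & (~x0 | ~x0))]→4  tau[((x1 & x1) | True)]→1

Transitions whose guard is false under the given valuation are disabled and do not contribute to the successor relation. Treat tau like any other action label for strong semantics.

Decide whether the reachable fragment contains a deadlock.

Answer: DEADLOCK-FREE

Trace:
Reachable = {0,2,3,4,5}
  0: b→4  [1 exit(s)]
  2: tau→3  [1 exit(s)]
  3: b→5  [1 exit(s)]
  4: b→0  tau→2  tau→3  [3 exit(s)]
  5: a→5  [1 exit(s)]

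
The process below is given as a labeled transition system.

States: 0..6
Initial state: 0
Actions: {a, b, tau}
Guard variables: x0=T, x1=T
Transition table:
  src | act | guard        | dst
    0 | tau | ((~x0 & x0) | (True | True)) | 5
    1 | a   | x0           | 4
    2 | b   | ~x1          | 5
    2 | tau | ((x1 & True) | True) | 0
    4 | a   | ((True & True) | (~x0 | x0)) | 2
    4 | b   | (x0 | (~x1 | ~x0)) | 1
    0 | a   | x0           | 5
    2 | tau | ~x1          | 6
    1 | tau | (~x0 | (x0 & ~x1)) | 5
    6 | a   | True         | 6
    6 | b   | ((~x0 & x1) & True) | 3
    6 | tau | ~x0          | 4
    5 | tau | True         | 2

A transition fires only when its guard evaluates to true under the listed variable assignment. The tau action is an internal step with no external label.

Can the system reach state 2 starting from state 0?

8 transition(s) survive guard evaluation.
Layer 0: {0}
Layer 1: {5}  now seen {0,5}
Layer 2: {2}  now seen {0,2,5}
R = {0,2,5}
trace reaching 2: tau·tau

Answer: REACHABLE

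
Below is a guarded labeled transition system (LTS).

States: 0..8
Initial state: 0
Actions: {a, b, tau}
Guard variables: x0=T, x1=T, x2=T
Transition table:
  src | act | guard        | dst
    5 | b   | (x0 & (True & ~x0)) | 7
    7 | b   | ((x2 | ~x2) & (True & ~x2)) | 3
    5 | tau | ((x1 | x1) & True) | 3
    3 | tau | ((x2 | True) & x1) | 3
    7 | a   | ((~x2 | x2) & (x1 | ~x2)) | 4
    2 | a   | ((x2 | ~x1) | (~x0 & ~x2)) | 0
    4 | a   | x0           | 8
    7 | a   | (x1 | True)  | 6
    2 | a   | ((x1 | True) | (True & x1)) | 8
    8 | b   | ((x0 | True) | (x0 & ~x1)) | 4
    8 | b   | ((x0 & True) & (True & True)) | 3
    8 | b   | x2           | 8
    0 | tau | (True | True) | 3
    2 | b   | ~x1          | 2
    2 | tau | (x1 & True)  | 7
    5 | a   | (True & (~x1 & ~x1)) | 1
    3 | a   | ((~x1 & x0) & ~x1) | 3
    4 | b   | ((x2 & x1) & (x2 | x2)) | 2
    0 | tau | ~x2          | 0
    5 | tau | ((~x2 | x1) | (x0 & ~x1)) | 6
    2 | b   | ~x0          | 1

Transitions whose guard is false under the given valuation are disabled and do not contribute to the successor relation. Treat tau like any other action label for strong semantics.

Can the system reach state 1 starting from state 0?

Answer: UNREACHABLE

Trace:
14 transition(s) survive guard evaluation.
depth 0: {0}
depth 1: {3}  total {0,3}
Reach set: {0,3}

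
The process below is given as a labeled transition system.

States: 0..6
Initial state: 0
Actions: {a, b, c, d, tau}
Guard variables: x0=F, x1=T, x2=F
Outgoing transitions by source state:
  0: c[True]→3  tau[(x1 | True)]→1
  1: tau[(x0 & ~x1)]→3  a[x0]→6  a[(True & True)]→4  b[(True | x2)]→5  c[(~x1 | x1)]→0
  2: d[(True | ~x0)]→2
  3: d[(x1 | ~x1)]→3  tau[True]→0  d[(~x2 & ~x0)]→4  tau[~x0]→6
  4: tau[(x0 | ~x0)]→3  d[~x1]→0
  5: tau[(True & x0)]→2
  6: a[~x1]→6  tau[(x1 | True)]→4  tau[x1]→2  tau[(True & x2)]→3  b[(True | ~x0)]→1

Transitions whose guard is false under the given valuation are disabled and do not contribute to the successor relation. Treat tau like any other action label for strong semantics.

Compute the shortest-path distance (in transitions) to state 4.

Answer: 2

Trace:
BFS to 4:
  L0 = {0}
  L1 = {1,3}
  L2 = {4,5,6}
first hit 4 at d=2 via c·d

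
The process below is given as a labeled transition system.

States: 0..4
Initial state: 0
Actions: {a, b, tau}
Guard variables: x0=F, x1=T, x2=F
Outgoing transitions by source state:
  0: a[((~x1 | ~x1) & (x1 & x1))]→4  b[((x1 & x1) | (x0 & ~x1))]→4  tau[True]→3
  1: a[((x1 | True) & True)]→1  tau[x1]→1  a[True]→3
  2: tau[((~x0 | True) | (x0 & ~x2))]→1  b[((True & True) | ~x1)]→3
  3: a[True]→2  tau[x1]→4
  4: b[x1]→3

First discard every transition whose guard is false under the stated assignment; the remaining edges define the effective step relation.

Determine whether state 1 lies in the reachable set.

Guard filter leaves 10 enabled edge(s).
Layer 0: {0}
Layer 1: {3,4}  total {0,3,4}
Layer 2: {2}  total {0,2,3,4}
Layer 3: {1}  total {0,1,2,3,4}
Reachable = {0,1,2,3,4}
witness 1: tau·a·tau

Answer: REACHABLE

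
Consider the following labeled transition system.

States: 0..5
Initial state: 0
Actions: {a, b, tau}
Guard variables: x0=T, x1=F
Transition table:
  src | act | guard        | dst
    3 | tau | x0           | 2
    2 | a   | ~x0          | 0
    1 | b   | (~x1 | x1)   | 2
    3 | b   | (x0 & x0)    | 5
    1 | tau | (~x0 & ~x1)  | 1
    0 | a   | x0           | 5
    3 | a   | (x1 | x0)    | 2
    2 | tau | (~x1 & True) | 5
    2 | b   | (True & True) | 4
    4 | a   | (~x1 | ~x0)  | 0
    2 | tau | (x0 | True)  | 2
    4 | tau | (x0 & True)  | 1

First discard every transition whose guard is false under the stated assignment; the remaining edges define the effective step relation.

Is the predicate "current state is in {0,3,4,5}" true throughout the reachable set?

Safe = {0,3,4,5}
R = {0,5}
  0: safe
  5: safe

Answer: INVARIANT HOLDS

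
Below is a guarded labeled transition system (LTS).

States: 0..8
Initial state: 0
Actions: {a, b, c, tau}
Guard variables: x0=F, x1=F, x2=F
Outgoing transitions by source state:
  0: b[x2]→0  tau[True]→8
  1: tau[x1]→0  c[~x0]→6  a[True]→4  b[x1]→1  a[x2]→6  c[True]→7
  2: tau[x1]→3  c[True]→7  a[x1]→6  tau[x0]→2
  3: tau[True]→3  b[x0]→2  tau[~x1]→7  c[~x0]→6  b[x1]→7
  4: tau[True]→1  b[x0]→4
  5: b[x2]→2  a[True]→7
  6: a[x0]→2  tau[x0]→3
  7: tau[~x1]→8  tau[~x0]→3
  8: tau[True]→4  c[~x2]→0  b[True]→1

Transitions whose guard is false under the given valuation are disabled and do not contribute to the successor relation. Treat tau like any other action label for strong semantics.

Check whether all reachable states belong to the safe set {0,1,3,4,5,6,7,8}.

Answer: INVARIANT HOLDS

Working:
Inv-set: {0,1,3,4,5,6,7,8}
Reach set: {0,1,3,4,6,7,8}
  0: safe
  1: safe
  3: safe
  4: safe
  6: safe
  7: safe
  8: safe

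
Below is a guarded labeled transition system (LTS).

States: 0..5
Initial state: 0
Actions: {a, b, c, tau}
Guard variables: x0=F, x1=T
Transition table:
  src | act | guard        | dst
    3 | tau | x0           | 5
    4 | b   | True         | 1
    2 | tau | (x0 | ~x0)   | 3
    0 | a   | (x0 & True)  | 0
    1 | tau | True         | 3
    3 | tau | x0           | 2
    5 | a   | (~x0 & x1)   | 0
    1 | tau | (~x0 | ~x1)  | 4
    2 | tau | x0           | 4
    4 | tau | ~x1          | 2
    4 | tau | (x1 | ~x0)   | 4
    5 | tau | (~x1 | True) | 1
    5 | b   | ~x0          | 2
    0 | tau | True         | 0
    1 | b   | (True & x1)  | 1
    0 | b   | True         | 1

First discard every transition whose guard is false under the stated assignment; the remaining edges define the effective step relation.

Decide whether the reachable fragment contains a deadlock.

R = {0,1,3,4}
  0: b→1  tau→0  [2 exit(s)]
  1: b→1  tau→3  tau→4  [3 exit(s)]
  3: ∅  [STUCK]
  4: b→1  tau→4  [2 exit(s)]
Path to 3: b·tau

Answer: DEADLOCK at state 3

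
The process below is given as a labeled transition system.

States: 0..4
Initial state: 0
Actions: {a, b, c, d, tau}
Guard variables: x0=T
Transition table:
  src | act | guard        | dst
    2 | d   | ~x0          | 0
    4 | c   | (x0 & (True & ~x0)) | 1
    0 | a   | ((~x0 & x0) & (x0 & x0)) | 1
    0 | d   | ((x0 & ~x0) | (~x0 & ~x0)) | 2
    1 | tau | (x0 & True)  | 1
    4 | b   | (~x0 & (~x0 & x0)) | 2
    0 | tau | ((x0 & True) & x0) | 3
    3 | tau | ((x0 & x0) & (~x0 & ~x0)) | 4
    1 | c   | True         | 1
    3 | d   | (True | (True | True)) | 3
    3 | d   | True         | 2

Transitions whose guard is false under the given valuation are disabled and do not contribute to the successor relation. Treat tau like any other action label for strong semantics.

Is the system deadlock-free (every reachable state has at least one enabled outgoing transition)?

Reachable = {0,2,3}
  0: tau→3  [1 out]
  2: ∅  [no exit]
  3: d→2  d→3  [2 out]
Path to 2: tau·d

Answer: DEADLOCK at state 2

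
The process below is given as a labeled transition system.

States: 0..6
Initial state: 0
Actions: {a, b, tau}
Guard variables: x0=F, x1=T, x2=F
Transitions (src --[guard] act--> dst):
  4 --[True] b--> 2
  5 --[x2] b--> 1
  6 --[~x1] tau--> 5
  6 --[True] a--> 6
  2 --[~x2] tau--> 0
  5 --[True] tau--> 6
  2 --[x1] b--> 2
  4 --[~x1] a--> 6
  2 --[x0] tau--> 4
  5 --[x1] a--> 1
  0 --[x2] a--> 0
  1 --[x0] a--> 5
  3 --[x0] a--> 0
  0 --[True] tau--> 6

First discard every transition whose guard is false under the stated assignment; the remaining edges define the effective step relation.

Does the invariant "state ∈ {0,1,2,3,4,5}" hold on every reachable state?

Answer: INVARIANT VIOLATED at state 6

Trace:
Inv-set: {0,1,2,3,4,5}
R = {0,6}
  0: ✓
  6: VIOLATES
counterexample path to 6: tau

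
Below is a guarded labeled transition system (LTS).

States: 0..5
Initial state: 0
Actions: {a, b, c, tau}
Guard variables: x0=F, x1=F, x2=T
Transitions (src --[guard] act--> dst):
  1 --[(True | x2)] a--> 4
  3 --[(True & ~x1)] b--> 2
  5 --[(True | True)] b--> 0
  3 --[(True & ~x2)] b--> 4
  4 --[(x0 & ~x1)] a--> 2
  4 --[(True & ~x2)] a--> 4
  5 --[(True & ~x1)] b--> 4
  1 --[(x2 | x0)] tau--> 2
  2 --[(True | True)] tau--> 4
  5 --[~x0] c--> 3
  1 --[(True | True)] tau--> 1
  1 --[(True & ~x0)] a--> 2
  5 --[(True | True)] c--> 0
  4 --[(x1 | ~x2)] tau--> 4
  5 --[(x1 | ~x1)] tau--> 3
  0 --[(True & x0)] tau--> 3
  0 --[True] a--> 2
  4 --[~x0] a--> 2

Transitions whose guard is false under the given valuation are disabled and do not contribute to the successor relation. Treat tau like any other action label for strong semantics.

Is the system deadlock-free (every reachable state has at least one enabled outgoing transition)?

Reach set: {0,2,4}
  0: a→2  [deg 1]
  2: tau→4  [deg 1]
  4: a→2  [deg 1]

Answer: DEADLOCK-FREE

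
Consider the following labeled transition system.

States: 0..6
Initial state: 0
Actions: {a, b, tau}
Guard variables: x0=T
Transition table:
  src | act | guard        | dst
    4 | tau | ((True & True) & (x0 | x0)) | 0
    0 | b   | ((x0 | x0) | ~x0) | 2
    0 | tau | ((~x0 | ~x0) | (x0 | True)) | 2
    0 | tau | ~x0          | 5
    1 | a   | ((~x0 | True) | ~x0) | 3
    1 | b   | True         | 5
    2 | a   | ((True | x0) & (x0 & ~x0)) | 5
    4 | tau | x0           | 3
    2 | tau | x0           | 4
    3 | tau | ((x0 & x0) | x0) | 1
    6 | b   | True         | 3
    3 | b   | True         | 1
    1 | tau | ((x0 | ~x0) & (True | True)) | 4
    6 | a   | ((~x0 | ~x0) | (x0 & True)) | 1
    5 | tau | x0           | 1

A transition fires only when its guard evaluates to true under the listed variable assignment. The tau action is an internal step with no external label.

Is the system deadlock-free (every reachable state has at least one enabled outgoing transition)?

Answer: DEADLOCK-FREE

Trace:
R = {0,1,2,3,4,5}
  0: b→2  tau→2  [2 out]
  1: a→3  b→5  tau→4  [3 out]
  2: tau→4  [1 out]
  3: b→1  tau→1  [2 out]
  4: tau→0  tau→3  [2 out]
  5: tau→1  [1 out]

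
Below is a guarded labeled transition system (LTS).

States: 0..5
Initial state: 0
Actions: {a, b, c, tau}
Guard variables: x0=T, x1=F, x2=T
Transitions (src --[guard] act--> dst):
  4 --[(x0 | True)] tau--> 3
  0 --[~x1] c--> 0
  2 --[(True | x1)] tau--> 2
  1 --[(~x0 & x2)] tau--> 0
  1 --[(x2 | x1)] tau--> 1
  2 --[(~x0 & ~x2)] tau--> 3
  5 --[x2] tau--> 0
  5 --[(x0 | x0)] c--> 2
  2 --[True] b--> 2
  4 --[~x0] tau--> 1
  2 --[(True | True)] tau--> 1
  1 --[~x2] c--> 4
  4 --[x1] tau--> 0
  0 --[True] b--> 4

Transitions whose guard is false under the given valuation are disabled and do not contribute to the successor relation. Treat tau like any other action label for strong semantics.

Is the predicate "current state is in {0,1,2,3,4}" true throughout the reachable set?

Answer: INVARIANT HOLDS

Working:
Inv-set: {0,1,2,3,4}
R = {0,3,4}
  0: ✓
  3: ✓
  4: ✓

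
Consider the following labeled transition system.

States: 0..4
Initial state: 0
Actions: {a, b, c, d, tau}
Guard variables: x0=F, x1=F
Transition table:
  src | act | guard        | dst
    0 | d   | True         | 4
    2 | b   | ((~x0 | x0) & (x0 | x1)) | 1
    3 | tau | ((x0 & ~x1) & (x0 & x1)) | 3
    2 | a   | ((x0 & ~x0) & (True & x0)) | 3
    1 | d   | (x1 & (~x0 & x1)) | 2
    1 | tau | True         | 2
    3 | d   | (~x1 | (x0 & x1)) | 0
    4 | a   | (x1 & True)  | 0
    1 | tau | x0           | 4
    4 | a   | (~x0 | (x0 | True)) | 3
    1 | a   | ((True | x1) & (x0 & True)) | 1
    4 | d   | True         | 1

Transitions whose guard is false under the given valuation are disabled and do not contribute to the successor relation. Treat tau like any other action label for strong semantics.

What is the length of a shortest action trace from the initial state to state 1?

BFS to 1:
  L0 = {0}
  L1 = {4}
  L2 = {1,3}
depth(1)=2, e.g. d·d

Answer: 2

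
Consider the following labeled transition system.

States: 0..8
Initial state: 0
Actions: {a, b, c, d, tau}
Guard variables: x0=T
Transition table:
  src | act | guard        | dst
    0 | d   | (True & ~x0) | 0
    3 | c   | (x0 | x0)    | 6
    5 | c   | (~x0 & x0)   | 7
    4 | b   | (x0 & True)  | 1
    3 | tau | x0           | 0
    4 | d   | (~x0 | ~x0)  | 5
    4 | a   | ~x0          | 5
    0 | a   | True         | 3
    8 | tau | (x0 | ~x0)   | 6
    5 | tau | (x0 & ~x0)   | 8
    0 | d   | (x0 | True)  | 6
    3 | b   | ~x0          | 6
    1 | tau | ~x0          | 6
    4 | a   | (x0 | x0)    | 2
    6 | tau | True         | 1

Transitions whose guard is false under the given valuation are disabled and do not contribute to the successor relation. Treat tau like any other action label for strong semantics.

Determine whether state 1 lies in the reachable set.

Answer: REACHABLE

Trace:
After dropping false guards: 8 live edges.
Layer 0: {0}
Layer 1: {3,6}  now seen {0,3,6}
Layer 2: {1}  now seen {0,1,3,6}
Reachable = {0,1,3,6}
witness 1: d·tau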